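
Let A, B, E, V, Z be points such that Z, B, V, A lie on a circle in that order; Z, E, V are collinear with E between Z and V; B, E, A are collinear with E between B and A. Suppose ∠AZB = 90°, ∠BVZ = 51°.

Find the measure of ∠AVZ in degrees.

∠AVZ = 39°

1. ∠BAZ = 51°  [same arc ZB]
2. ∠ABZ = 39°  [△ZBA]
3. ∠AVZ = 39°  [same arc ZA]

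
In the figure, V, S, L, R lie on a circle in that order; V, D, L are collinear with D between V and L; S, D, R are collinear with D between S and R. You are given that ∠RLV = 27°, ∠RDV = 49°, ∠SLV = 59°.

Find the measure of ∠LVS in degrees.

1. ∠RSV = 27°  [same arc VR]
2. ∠LDS = 49°  [vertical angles at D]
3. ∠SDV = 131°  [linear pair at D on VL]
4. ∠LVS = 22°  [△VDS]

∠LVS = 22°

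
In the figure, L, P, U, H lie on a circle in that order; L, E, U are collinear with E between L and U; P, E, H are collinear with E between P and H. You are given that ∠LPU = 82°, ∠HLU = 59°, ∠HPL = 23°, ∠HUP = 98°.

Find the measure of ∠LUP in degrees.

∠LUP = 75°

1. ∠HLP = 82°  [cyclic LPUH, opposite ∠L+∠U]
2. ∠LHP = 75°  [△LPH]
3. ∠LUP = 75°  [same arc LP]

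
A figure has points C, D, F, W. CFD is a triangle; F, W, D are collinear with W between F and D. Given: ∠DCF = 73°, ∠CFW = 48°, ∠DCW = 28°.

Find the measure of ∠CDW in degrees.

1. ∠CFD = 48°  [W on ray FD]
2. ∠CDF = 59°  [△CFD]
3. ∠CDW = 59°  [W on ray DF]

∠CDW = 59°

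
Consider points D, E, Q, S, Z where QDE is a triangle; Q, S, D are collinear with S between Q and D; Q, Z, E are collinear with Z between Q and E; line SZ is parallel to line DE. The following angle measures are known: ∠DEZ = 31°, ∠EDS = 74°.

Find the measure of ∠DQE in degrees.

1. ∠DEQ = 31°  [Z on ray EQ]
2. ∠EDQ = 74°  [S on ray DQ]
3. ∠DQE = 75°  [△QDE]

∠DQE = 75°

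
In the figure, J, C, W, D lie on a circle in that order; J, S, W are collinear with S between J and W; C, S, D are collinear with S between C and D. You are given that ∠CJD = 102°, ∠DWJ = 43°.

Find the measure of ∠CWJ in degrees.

∠CWJ = 35°

1. ∠DCJ = 43°  [same arc JD]
2. ∠CDJ = 35°  [△JCD]
3. ∠CWJ = 35°  [same arc JC]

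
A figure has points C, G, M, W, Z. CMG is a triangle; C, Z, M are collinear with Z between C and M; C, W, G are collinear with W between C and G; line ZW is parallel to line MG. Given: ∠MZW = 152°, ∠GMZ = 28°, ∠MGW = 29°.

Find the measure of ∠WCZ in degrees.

1. ∠CMG = 28°  [Z on ray MC]
2. ∠CGM = 29°  [W on ray GC]
3. ∠GCM = 123°  [△CMG]
4. ∠WCZ = 123°  [Z on CM, W on CG]

∠WCZ = 123°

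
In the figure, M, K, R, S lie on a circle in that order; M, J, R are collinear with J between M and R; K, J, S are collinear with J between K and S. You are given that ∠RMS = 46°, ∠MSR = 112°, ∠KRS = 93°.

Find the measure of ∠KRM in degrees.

1. ∠MRS = 22°  [△MRS]
2. ∠KMS = 87°  [cyclic MKRS, opposite ∠M+∠R]
3. ∠MKS = 22°  [same arc MS]
4. ∠KSM = 71°  [△MKS]
5. ∠KRM = 71°  [same arc MK]

∠KRM = 71°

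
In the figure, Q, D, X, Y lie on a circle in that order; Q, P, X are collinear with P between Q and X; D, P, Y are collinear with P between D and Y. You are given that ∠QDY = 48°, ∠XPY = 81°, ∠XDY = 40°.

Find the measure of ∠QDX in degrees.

1. ∠QXY = 48°  [same arc QY]
2. ∠XQY = 40°  [same arc XY]
3. ∠QYX = 92°  [△QXY]
4. ∠QDX = 88°  [cyclic QDXY, opposite ∠D+∠Y]

∠QDX = 88°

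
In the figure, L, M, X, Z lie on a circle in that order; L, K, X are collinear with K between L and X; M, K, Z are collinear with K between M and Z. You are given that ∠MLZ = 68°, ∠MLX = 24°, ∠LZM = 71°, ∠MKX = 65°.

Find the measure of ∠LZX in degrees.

∠LZX = 95°

1. ∠LMZ = 41°  [△LMZ]
2. ∠LKZ = 65°  [vertical angles at K]
3. ∠LXZ = 41°  [same arc LZ]
4. ∠XLZ = 44°  [△LKZ]
5. ∠LZX = 95°  [△LXZ]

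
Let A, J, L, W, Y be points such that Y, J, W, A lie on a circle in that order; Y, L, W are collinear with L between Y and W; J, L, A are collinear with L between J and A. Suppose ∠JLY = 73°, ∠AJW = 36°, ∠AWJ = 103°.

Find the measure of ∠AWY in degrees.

1. ∠ALW = 73°  [vertical angles at L]
2. ∠JAW = 41°  [△JWA]
3. ∠AWY = 66°  [△WLA]

∠AWY = 66°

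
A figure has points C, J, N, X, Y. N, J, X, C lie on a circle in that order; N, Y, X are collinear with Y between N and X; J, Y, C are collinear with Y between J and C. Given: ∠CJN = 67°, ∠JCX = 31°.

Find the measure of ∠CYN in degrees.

∠CYN = 98°

1. ∠CXN = 67°  [same arc NC]
2. ∠CYX = 82°  [△XYC]
3. ∠CYN = 98°  [linear pair at Y on NX]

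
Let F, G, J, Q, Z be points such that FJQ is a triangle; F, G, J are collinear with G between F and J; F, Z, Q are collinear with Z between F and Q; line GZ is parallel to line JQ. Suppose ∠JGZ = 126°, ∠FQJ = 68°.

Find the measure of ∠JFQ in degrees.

1. ∠FGZ = 54°  [linear pair at G on FJ]
2. ∠FZG = 68°  [GZ∥JQ, corresponding at Z]
3. ∠GFZ = 58°  [△FGZ]
4. ∠JFQ = 58°  [G on FJ, Z on FQ]

∠JFQ = 58°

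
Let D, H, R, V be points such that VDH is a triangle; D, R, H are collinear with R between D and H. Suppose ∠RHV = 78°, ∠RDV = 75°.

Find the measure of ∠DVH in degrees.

1. ∠DHV = 78°  [R on ray HD]
2. ∠HDV = 75°  [R on ray DH]
3. ∠DVH = 27°  [△VDH]

∠DVH = 27°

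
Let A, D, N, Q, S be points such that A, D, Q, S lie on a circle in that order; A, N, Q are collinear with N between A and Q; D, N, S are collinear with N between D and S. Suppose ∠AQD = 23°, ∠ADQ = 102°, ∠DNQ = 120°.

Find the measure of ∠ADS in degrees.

∠ADS = 65°

1. ∠DAQ = 55°  [△ADQ]
2. ∠AND = 60°  [linear pair at N on AQ]
3. ∠ADS = 65°  [△AND]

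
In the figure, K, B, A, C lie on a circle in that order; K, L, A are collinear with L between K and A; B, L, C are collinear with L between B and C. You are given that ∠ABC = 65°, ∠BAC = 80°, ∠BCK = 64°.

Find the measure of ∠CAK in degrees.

∠CAK = 16°

1. ∠BKC = 100°  [cyclic KBAC, opposite ∠K+∠A]
2. ∠CBK = 16°  [△KBC]
3. ∠CAK = 16°  [same arc KC]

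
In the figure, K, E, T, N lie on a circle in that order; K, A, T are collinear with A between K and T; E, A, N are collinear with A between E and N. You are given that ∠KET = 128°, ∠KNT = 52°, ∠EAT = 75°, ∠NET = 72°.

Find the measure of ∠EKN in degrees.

∠EKN = 91°

1. ∠KAN = 75°  [vertical angles at A]
2. ∠EAK = 105°  [linear pair at A on KT]
3. ∠ETK = 33°  [△EAT]
4. ∠NKT = 72°  [same arc TN]
5. ∠ENK = 33°  [△KAN]
6. ∠EKT = 19°  [△KET]
7. ∠KEN = 56°  [△KAE]
8. ∠EKN = 91°  [△KEN]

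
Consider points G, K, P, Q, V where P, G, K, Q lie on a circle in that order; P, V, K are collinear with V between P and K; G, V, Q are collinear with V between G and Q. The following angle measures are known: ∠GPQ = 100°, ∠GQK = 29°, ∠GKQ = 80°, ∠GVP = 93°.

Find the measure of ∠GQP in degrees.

1. ∠GPK = 29°  [same arc GK]
2. ∠PGQ = 58°  [△PVG]
3. ∠GQP = 22°  [△PGQ]

∠GQP = 22°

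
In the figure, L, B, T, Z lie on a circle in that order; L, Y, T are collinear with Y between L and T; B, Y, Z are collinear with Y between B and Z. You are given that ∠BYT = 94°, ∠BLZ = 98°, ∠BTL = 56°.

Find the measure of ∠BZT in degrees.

∠BZT = 68°

1. ∠TBZ = 30°  [△BYT]
2. ∠BTZ = 82°  [cyclic LBTZ, opposite ∠L+∠T]
3. ∠BZT = 68°  [△BTZ]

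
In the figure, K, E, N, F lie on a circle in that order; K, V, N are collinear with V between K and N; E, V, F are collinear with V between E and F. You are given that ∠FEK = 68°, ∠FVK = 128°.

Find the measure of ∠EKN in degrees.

1. ∠FNK = 68°  [same arc KF]
2. ∠FVN = 52°  [linear pair at V on KN]
3. ∠EFN = 60°  [△NVF]
4. ∠EKN = 60°  [same arc EN]

∠EKN = 60°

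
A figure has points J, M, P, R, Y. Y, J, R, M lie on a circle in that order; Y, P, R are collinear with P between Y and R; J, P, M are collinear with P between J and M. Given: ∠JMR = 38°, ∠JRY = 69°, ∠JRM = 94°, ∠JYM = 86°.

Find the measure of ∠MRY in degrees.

∠MRY = 25°

1. ∠JMY = 69°  [same arc YJ]
2. ∠MJY = 25°  [△YJM]
3. ∠MRY = 25°  [same arc YM]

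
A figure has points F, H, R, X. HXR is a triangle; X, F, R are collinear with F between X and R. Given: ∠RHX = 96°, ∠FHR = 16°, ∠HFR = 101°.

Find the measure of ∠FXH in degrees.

1. ∠FRH = 63°  [△HFR]
2. ∠HRX = 63°  [F on ray RX]
3. ∠HXR = 21°  [△HXR]
4. ∠FXH = 21°  [F on ray XR]

∠FXH = 21°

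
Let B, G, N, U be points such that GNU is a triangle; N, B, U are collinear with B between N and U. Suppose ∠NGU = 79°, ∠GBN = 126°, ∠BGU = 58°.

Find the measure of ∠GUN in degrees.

∠GUN = 68°

1. ∠GBU = 54°  [linear pair at B on NU]
2. ∠BUG = 68°  [△GBU]
3. ∠GUN = 68°  [B on ray UN]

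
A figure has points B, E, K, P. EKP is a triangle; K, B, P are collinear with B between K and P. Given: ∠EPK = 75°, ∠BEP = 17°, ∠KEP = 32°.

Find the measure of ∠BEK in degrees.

1. ∠EKP = 73°  [△EKP]
2. ∠BPE = 75°  [B on ray PK]
3. ∠EBP = 88°  [△EBP]
4. ∠BKE = 73°  [B on ray KP]
5. ∠EBK = 92°  [linear pair at B on KP]
6. ∠BEK = 15°  [△EKB]

∠BEK = 15°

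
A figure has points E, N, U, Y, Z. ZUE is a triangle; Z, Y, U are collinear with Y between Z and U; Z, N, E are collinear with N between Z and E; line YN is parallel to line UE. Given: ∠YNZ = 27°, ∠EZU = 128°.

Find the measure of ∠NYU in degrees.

1. ∠UEZ = 27°  [YN∥UE, corresponding at N]
2. ∠EUZ = 25°  [△ZUE]
3. ∠NYZ = 25°  [YN∥UE, corresponding at Y]
4. ∠NYU = 155°  [linear pair at Y on ZU]

∠NYU = 155°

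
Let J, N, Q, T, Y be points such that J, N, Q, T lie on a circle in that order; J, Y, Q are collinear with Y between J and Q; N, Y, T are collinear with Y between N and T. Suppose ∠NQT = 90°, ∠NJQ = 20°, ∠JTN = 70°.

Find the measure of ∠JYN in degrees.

∠JYN = 140°

1. ∠NJT = 90°  [cyclic JNQT, opposite ∠J+∠Q]
2. ∠JNT = 20°  [△JNT]
3. ∠JYN = 140°  [△JYN]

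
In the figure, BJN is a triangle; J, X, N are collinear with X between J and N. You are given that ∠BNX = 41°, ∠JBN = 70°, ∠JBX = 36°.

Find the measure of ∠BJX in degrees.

∠BJX = 69°

1. ∠BNJ = 41°  [X on ray NJ]
2. ∠BJN = 69°  [△BJN]
3. ∠BJX = 69°  [X on ray JN]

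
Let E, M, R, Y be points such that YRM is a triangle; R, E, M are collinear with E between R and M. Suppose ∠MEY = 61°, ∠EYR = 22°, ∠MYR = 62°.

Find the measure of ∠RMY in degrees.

1. ∠REY = 119°  [linear pair at E on RM]
2. ∠ERY = 39°  [△YRE]
3. ∠MRY = 39°  [E on ray RM]
4. ∠RMY = 79°  [△YRM]

∠RMY = 79°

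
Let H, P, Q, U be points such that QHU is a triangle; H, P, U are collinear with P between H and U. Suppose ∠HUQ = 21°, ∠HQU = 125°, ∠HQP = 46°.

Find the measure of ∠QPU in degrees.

1. ∠QHU = 34°  [△QHU]
2. ∠PHQ = 34°  [P on ray HU]
3. ∠HPQ = 100°  [△QHP]
4. ∠QPU = 80°  [linear pair at P on HU]

∠QPU = 80°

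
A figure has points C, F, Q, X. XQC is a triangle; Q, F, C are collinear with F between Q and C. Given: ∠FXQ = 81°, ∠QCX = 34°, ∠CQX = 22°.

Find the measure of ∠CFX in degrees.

∠CFX = 103°

1. ∠FQX = 22°  [F on ray QC]
2. ∠QFX = 77°  [△XQF]
3. ∠CFX = 103°  [linear pair at F on QC]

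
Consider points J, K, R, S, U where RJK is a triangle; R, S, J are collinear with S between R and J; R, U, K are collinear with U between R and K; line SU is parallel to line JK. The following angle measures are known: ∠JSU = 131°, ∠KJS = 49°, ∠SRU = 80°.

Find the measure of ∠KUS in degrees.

1. ∠RSU = 49°  [linear pair at S on RJ]
2. ∠RUS = 51°  [△RSU]
3. ∠KUS = 129°  [linear pair at U on RK]

∠KUS = 129°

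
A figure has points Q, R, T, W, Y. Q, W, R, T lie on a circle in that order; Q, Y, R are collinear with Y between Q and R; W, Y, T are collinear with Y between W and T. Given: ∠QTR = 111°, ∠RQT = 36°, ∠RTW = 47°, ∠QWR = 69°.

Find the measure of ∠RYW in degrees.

1. ∠RWT = 36°  [same arc RT]
2. ∠RQW = 47°  [same arc WR]
3. ∠QRW = 64°  [△QWR]
4. ∠RYW = 80°  [△WYR]

∠RYW = 80°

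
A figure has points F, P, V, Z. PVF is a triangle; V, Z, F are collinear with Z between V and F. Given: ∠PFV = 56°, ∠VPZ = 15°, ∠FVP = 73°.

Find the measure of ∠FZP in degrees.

1. ∠PVZ = 73°  [Z on ray VF]
2. ∠PZV = 92°  [△PVZ]
3. ∠FZP = 88°  [linear pair at Z on VF]

∠FZP = 88°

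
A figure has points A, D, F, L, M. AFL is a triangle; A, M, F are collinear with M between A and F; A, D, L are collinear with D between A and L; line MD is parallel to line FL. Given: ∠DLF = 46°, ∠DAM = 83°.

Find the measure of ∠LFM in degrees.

1. ∠ALF = 46°  [D on ray LA]
2. ∠FAL = 83°  [M on AF, D on AL]
3. ∠AFL = 51°  [△AFL]
4. ∠LFM = 51°  [M on ray FA]

∠LFM = 51°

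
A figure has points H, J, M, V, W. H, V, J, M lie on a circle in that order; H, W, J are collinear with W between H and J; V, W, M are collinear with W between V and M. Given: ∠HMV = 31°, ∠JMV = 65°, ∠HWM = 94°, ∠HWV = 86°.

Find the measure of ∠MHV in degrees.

1. ∠JHV = 65°  [same arc VJ]
2. ∠HVM = 29°  [△HWV]
3. ∠MHV = 120°  [△HVM]

∠MHV = 120°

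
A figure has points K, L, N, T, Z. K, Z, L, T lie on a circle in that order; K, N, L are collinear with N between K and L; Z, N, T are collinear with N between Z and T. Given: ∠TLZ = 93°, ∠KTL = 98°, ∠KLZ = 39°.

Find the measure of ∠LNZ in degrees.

∠LNZ = 113°

1. ∠TKZ = 87°  [cyclic KZLT, opposite ∠K+∠L]
2. ∠KZL = 82°  [cyclic KZLT, opposite ∠Z+∠T]
3. ∠KTZ = 39°  [same arc KZ]
4. ∠LKZ = 59°  [△KZL]
5. ∠KZT = 54°  [△KZT]
6. ∠KNZ = 67°  [△KNZ]
7. ∠LNZ = 113°  [linear pair at N on KL]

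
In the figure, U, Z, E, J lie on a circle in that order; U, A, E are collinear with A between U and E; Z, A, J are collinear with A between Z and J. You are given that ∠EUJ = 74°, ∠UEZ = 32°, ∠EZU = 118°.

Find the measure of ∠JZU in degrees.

1. ∠EZJ = 74°  [same arc EJ]
2. ∠EUZ = 30°  [△UZE]
3. ∠EAZ = 74°  [△ZAE]
4. ∠UAZ = 106°  [linear pair at A on UE]
5. ∠JZU = 44°  [△UAZ]

∠JZU = 44°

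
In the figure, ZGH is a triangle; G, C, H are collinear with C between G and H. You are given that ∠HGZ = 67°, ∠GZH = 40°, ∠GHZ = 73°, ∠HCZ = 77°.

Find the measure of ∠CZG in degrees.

∠CZG = 10°

1. ∠CGZ = 67°  [C on ray GH]
2. ∠GCZ = 103°  [linear pair at C on GH]
3. ∠CZG = 10°  [△ZGC]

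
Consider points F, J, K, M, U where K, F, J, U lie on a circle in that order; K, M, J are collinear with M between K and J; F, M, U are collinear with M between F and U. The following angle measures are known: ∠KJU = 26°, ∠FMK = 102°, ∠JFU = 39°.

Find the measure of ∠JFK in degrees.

1. ∠KFU = 26°  [same arc KU]
2. ∠FMJ = 78°  [linear pair at M on KJ]
3. ∠FKJ = 52°  [△KMF]
4. ∠FJK = 63°  [△FMJ]
5. ∠JFK = 65°  [△KFJ]

∠JFK = 65°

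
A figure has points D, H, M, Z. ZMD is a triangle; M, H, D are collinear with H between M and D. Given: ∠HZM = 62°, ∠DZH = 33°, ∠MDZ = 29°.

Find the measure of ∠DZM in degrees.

1. ∠HDZ = 29°  [H on ray DM]
2. ∠DHZ = 118°  [△ZHD]
3. ∠MHZ = 62°  [linear pair at H on MD]
4. ∠HMZ = 56°  [△ZMH]
5. ∠DMZ = 56°  [H on ray MD]
6. ∠DZM = 95°  [△ZMD]

∠DZM = 95°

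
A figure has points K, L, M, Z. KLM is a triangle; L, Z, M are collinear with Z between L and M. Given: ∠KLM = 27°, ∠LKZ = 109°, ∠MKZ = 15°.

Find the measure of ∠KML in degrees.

∠KML = 29°

1. ∠KLZ = 27°  [Z on ray LM]
2. ∠KZL = 44°  [△KLZ]
3. ∠KZM = 136°  [linear pair at Z on LM]
4. ∠KMZ = 29°  [△KZM]
5. ∠KML = 29°  [Z on ray ML]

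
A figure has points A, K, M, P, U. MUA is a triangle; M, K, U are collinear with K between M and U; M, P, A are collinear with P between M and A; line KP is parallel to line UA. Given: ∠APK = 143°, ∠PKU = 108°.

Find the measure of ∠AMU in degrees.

1. ∠KPM = 37°  [linear pair at P on MA]
2. ∠MKP = 72°  [linear pair at K on MU]
3. ∠KMP = 71°  [△MKP]
4. ∠AMU = 71°  [K on MU, P on MA]

∠AMU = 71°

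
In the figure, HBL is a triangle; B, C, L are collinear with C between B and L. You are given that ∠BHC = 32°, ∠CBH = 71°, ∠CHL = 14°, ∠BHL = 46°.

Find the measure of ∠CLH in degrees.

∠CLH = 63°

1. ∠HBL = 71°  [C on ray BL]
2. ∠BLH = 63°  [△HBL]
3. ∠CLH = 63°  [C on ray LB]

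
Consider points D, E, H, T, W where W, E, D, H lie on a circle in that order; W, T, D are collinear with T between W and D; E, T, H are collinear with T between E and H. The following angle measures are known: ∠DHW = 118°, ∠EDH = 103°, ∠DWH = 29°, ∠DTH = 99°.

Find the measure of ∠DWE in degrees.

1. ∠HDW = 33°  [△WDH]
2. ∠ETW = 99°  [vertical angles at T]
3. ∠HEW = 33°  [same arc WH]
4. ∠DWE = 48°  [△WTE]

∠DWE = 48°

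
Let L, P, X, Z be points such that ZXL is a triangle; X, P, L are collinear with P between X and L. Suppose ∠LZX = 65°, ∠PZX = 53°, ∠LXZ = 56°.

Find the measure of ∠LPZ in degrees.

1. ∠PXZ = 56°  [P on ray XL]
2. ∠XPZ = 71°  [△ZXP]
3. ∠LPZ = 109°  [linear pair at P on XL]

∠LPZ = 109°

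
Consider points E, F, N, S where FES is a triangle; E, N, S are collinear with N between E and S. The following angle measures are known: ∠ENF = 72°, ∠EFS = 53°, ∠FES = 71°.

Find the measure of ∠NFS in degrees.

1. ∠FNS = 108°  [linear pair at N on ES]
2. ∠ESF = 56°  [△FES]
3. ∠FSN = 56°  [N on ray SE]
4. ∠NFS = 16°  [△FNS]

∠NFS = 16°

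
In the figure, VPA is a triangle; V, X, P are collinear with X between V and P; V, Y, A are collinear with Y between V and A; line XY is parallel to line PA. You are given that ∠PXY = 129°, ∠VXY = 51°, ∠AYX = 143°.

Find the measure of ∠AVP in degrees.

1. ∠VYX = 37°  [linear pair at Y on VA]
2. ∠XVY = 92°  [△VXY]
3. ∠AVP = 92°  [X on VP, Y on VA]

∠AVP = 92°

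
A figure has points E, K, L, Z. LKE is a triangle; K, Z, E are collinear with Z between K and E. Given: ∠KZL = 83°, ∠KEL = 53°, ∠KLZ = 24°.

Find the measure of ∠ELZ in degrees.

∠ELZ = 30°

1. ∠EZL = 97°  [linear pair at Z on KE]
2. ∠LEZ = 53°  [Z on ray EK]
3. ∠ELZ = 30°  [△LZE]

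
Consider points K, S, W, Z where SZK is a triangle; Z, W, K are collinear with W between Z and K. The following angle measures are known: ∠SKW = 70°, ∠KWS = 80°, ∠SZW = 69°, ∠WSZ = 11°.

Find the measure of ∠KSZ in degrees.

∠KSZ = 41°

1. ∠SKZ = 70°  [W on ray KZ]
2. ∠KZS = 69°  [W on ray ZK]
3. ∠KSZ = 41°  [△SZK]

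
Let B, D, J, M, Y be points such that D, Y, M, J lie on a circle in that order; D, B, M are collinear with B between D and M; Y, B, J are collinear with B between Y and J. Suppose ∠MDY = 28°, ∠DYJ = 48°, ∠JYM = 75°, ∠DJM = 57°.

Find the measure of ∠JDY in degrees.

∠JDY = 103°

1. ∠MJY = 28°  [same arc YM]
2. ∠JMY = 77°  [△YMJ]
3. ∠JDY = 103°  [cyclic DYMJ, opposite ∠D+∠M]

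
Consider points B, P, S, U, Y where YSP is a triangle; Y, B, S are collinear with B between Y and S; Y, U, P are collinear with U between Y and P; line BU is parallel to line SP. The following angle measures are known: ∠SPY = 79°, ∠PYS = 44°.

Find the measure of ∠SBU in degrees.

1. ∠PSY = 57°  [△YSP]
2. ∠UBY = 57°  [BU∥SP, corresponding at B]
3. ∠SBU = 123°  [linear pair at B on YS]

∠SBU = 123°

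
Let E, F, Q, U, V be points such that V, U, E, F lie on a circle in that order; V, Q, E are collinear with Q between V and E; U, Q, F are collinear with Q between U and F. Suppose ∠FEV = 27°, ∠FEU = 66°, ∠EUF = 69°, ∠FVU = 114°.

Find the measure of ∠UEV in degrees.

1. ∠FUV = 27°  [same arc VF]
2. ∠UFV = 39°  [△VUF]
3. ∠UEV = 39°  [same arc VU]

∠UEV = 39°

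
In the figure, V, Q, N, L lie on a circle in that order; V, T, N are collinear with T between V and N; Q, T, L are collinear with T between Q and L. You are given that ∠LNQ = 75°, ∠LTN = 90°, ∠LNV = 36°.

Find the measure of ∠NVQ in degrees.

1. ∠QTV = 90°  [vertical angles at T]
2. ∠LQV = 36°  [same arc VL]
3. ∠NVQ = 54°  [△VTQ]

∠NVQ = 54°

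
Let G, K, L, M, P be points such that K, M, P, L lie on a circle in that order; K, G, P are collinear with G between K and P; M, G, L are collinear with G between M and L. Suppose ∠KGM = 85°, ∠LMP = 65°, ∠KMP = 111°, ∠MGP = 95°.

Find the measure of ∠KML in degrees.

1. ∠KPM = 20°  [△MGP]
2. ∠MKP = 49°  [△KMP]
3. ∠KML = 46°  [△KGM]

∠KML = 46°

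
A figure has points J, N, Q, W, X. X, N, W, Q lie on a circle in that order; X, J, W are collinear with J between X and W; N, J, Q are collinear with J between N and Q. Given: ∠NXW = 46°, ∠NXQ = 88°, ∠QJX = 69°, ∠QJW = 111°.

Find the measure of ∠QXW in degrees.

1. ∠NQW = 46°  [same arc NW]
2. ∠NWQ = 92°  [cyclic XNWQ, opposite ∠X+∠W]
3. ∠QNW = 42°  [△NWQ]
4. ∠QXW = 42°  [same arc WQ]

∠QXW = 42°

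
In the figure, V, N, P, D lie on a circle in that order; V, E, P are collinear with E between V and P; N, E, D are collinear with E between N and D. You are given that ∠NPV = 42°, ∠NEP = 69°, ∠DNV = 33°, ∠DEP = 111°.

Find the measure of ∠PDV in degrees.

∠PDV = 78°

1. ∠NDV = 42°  [same arc VN]
2. ∠DEV = 69°  [vertical angles at E]
3. ∠DPV = 33°  [same arc VD]
4. ∠DVP = 69°  [△VED]
5. ∠PDV = 78°  [△VPD]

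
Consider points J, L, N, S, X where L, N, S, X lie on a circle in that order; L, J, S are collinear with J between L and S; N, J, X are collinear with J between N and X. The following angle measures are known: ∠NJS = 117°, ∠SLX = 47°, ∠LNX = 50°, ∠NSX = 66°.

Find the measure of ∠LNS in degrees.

∠LNS = 97°

1. ∠LJN = 63°  [linear pair at J on LS]
2. ∠SNX = 47°  [same arc SX]
3. ∠NLS = 67°  [△LJN]
4. ∠LSN = 16°  [△NJS]
5. ∠LNS = 97°  [△LNS]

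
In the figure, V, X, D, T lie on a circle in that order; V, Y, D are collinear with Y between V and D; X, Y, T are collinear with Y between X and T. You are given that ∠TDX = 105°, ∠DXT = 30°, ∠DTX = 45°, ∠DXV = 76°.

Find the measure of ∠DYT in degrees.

1. ∠DVT = 30°  [same arc DT]
2. ∠DTV = 104°  [cyclic VXDT, opposite ∠X+∠T]
3. ∠TDV = 46°  [△VDT]
4. ∠DYT = 89°  [△DYT]

∠DYT = 89°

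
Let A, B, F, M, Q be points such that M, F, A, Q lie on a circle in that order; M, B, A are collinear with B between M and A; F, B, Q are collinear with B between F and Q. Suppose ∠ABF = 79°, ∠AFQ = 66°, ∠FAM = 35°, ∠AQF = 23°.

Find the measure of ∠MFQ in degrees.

1. ∠FBM = 101°  [linear pair at B on MA]
2. ∠AMF = 23°  [same arc FA]
3. ∠MFQ = 56°  [△MBF]

∠MFQ = 56°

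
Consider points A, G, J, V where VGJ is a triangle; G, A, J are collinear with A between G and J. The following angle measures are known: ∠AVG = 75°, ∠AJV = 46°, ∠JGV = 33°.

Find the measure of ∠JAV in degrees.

∠JAV = 108°

1. ∠AGV = 33°  [A on ray GJ]
2. ∠GAV = 72°  [△VGA]
3. ∠JAV = 108°  [linear pair at A on GJ]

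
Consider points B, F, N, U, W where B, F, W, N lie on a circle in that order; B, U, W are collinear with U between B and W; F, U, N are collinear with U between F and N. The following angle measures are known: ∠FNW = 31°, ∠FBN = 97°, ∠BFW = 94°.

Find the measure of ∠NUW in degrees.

∠NUW = 121°

1. ∠FBW = 31°  [same arc FW]
2. ∠FWN = 83°  [cyclic BFWN, opposite ∠B+∠W]
3. ∠BWF = 55°  [△BFW]
4. ∠NFW = 66°  [△FWN]
5. ∠BNF = 55°  [same arc BF]
6. ∠NBW = 66°  [same arc WN]
7. ∠BUN = 59°  [△BUN]
8. ∠NUW = 121°  [linear pair at U on BW]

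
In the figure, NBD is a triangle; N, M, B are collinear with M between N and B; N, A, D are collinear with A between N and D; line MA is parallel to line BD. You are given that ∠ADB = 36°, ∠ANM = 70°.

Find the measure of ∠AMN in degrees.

1. ∠BDN = 36°  [A on ray DN]
2. ∠BND = 70°  [M on NB, A on ND]
3. ∠DBN = 74°  [△NBD]
4. ∠AMN = 74°  [MA∥BD, corresponding at M]

∠AMN = 74°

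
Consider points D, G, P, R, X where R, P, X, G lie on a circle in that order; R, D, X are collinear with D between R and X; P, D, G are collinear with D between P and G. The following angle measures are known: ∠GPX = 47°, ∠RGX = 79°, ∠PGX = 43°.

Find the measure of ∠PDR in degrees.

1. ∠GRX = 47°  [same arc XG]
2. ∠GXR = 54°  [△RXG]
3. ∠PRX = 43°  [same arc PX]
4. ∠GPR = 54°  [same arc RG]
5. ∠PDR = 83°  [△RDP]

∠PDR = 83°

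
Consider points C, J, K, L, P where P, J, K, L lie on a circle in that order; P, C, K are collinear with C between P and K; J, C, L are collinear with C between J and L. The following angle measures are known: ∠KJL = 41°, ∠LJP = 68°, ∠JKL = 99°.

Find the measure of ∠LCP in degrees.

∠LCP = 108°

1. ∠JLK = 40°  [△JKL]
2. ∠LKP = 68°  [same arc PL]
3. ∠KCL = 72°  [△KCL]
4. ∠LCP = 108°  [linear pair at C on PK]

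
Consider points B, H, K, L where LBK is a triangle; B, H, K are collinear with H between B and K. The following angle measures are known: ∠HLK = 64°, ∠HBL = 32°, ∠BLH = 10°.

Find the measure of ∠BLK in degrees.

∠BLK = 74°

1. ∠BHL = 138°  [△LBH]
2. ∠KBL = 32°  [H on ray BK]
3. ∠KHL = 42°  [linear pair at H on BK]
4. ∠HKL = 74°  [△LHK]
5. ∠BKL = 74°  [H on ray KB]
6. ∠BLK = 74°  [△LBK]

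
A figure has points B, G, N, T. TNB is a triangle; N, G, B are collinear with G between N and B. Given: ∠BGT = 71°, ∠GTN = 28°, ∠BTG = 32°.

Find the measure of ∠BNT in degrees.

∠BNT = 43°

1. ∠NGT = 109°  [linear pair at G on NB]
2. ∠GNT = 43°  [△TNG]
3. ∠BNT = 43°  [G on ray NB]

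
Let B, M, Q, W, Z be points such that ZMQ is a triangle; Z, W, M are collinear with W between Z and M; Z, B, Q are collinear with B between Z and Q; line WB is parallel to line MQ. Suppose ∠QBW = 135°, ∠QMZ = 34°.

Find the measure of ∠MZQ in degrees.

1. ∠WBZ = 45°  [linear pair at B on ZQ]
2. ∠BWZ = 34°  [WB∥MQ, corresponding at W]
3. ∠BZW = 101°  [△ZWB]
4. ∠MZQ = 101°  [W on ZM, B on ZQ]

∠MZQ = 101°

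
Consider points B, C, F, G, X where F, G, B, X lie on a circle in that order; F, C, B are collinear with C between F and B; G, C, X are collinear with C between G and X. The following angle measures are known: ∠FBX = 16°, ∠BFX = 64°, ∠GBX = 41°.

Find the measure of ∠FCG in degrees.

∠FCG = 89°

1. ∠FGX = 16°  [same arc FX]
2. ∠BGX = 64°  [same arc BX]
3. ∠BXG = 75°  [△GBX]
4. ∠BFG = 75°  [same arc GB]
5. ∠FCG = 89°  [△FCG]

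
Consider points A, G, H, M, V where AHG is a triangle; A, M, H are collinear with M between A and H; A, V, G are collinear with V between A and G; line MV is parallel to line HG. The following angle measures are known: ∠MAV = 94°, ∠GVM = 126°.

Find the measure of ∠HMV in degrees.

∠HMV = 148°

1. ∠AVM = 54°  [linear pair at V on AG]
2. ∠AMV = 32°  [△AMV]
3. ∠HMV = 148°  [linear pair at M on AH]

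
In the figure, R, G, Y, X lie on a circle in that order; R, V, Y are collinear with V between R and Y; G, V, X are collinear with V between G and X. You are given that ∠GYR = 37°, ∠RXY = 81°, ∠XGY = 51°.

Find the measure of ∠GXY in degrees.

∠GXY = 44°

1. ∠RGY = 99°  [cyclic RGYX, opposite ∠G+∠X]
2. ∠GRY = 44°  [△RGY]
3. ∠GXY = 44°  [same arc GY]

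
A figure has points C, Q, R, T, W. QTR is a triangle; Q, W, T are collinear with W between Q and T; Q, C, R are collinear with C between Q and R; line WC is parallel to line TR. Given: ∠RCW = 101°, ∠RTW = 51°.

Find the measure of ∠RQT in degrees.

∠RQT = 50°

1. ∠QCW = 79°  [linear pair at C on QR]
2. ∠QTR = 51°  [W on ray TQ]
3. ∠QRT = 79°  [WC∥TR, corresponding at C]
4. ∠RQT = 50°  [△QTR]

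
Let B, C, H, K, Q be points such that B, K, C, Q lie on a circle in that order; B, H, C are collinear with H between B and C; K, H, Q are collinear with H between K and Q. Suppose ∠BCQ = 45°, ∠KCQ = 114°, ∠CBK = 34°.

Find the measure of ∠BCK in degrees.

∠BCK = 69°

1. ∠BKQ = 45°  [same arc BQ]
2. ∠KBQ = 66°  [cyclic BKCQ, opposite ∠B+∠C]
3. ∠BQK = 69°  [△BKQ]
4. ∠BCK = 69°  [same arc BK]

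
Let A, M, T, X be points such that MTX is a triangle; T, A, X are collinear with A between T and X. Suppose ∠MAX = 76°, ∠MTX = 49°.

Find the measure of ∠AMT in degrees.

1. ∠MAT = 104°  [linear pair at A on TX]
2. ∠ATM = 49°  [A on ray TX]
3. ∠AMT = 27°  [△MTA]

∠AMT = 27°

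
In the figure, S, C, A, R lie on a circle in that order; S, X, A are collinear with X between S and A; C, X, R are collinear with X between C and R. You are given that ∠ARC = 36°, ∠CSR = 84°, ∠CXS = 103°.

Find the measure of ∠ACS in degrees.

1. ∠ASC = 36°  [same arc CA]
2. ∠CAR = 96°  [cyclic SCAR, opposite ∠S+∠A]
3. ∠AXC = 77°  [linear pair at X on SA]
4. ∠ACR = 48°  [△CAR]
5. ∠CAS = 55°  [△CXA]
6. ∠ACS = 89°  [△SCA]

∠ACS = 89°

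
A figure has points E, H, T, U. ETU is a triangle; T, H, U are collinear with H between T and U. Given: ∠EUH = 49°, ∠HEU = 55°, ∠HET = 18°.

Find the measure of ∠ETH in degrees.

1. ∠EHU = 76°  [△EHU]
2. ∠EHT = 104°  [linear pair at H on TU]
3. ∠ETH = 58°  [△ETH]

∠ETH = 58°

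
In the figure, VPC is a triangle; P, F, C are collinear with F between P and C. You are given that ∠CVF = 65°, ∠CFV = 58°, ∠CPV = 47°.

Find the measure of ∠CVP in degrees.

∠CVP = 76°

1. ∠FCV = 57°  [△VFC]
2. ∠PCV = 57°  [F on ray CP]
3. ∠CVP = 76°  [△VPC]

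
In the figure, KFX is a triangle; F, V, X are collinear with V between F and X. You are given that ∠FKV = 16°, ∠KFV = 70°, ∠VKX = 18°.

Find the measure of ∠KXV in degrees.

1. ∠FVK = 94°  [△KFV]
2. ∠KVX = 86°  [linear pair at V on FX]
3. ∠KXV = 76°  [△KVX]

∠KXV = 76°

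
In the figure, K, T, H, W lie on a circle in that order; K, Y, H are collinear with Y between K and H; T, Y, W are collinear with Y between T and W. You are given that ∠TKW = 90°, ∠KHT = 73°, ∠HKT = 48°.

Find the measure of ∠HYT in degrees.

1. ∠THW = 90°  [cyclic KTHW, opposite ∠K+∠H]
2. ∠HWT = 48°  [same arc TH]
3. ∠HTW = 42°  [△THW]
4. ∠HYT = 65°  [△TYH]

∠HYT = 65°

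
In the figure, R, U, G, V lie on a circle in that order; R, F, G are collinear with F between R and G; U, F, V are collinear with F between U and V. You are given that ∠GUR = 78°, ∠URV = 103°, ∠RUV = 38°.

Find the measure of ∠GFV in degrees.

∠GFV = 79°

1. ∠GVR = 102°  [cyclic RUGV, opposite ∠U+∠V]
2. ∠RVU = 39°  [△RUV]
3. ∠RGV = 38°  [same arc RV]
4. ∠GRV = 40°  [△RGV]
5. ∠RFV = 101°  [△RFV]
6. ∠GFV = 79°  [linear pair at F on RG]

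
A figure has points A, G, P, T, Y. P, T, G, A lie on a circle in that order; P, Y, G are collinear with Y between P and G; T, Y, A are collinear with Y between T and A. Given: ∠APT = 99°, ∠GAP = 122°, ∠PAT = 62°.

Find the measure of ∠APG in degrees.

∠APG = 39°

1. ∠ATP = 19°  [△PTA]
2. ∠AGP = 19°  [same arc PA]
3. ∠APG = 39°  [△PGA]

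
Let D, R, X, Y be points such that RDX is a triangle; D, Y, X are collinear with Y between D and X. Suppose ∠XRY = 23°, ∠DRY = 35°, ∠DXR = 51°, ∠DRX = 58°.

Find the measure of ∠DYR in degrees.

∠DYR = 74°

1. ∠RDX = 71°  [△RDX]
2. ∠RDY = 71°  [Y on ray DX]
3. ∠DYR = 74°  [△RDY]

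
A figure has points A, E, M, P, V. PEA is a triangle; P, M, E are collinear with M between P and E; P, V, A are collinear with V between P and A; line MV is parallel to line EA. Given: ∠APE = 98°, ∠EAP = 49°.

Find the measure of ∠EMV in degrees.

1. ∠AEP = 33°  [△PEA]
2. ∠PMV = 33°  [MV∥EA, corresponding at M]
3. ∠EMV = 147°  [linear pair at M on PE]

∠EMV = 147°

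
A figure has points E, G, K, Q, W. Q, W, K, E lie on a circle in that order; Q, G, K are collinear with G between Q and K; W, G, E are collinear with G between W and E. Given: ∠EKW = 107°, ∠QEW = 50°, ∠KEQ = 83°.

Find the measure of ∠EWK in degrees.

1. ∠QKW = 50°  [same arc QW]
2. ∠KWQ = 97°  [cyclic QWKE, opposite ∠W+∠E]
3. ∠KQW = 33°  [△QWK]
4. ∠KEW = 33°  [same arc WK]
5. ∠EWK = 40°  [△WKE]

∠EWK = 40°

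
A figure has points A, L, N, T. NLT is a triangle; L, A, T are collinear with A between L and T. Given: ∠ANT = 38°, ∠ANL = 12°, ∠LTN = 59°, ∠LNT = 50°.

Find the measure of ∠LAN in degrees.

∠LAN = 97°

1. ∠NLT = 71°  [△NLT]
2. ∠ALN = 71°  [A on ray LT]
3. ∠LAN = 97°  [△NLA]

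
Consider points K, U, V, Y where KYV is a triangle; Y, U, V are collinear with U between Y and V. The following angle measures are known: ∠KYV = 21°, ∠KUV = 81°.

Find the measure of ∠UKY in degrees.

1. ∠KYU = 21°  [U on ray YV]
2. ∠KUY = 99°  [linear pair at U on YV]
3. ∠UKY = 60°  [△KYU]

∠UKY = 60°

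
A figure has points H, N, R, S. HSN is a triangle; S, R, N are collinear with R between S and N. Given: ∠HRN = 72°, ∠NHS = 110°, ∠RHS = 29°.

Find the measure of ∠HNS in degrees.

∠HNS = 27°

1. ∠HRS = 108°  [linear pair at R on SN]
2. ∠HSR = 43°  [△HSR]
3. ∠HSN = 43°  [R on ray SN]
4. ∠HNS = 27°  [△HSN]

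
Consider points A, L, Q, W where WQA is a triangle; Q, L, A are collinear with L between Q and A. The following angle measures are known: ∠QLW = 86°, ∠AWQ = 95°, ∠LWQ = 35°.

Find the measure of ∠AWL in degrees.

∠AWL = 60°

1. ∠LQW = 59°  [△WQL]
2. ∠ALW = 94°  [linear pair at L on QA]
3. ∠AQW = 59°  [L on ray QA]
4. ∠QAW = 26°  [△WQA]
5. ∠LAW = 26°  [L on ray AQ]
6. ∠AWL = 60°  [△WLA]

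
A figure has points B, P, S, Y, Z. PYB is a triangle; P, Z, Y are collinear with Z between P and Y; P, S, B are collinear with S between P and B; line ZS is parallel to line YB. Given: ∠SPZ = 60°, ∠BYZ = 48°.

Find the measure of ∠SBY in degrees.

1. ∠BPY = 60°  [Z on PY, S on PB]
2. ∠BYP = 48°  [Z on ray YP]
3. ∠PBY = 72°  [△PYB]
4. ∠SBY = 72°  [S on ray BP]

∠SBY = 72°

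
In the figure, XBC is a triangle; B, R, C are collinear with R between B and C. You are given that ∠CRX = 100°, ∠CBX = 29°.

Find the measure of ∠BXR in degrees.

1. ∠BRX = 80°  [linear pair at R on BC]
2. ∠RBX = 29°  [R on ray BC]
3. ∠BXR = 71°  [△XBR]

∠BXR = 71°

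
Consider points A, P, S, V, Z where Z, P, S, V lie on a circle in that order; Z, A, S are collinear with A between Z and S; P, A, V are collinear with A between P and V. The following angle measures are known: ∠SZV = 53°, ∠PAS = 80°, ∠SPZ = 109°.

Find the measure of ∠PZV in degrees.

1. ∠SPV = 53°  [same arc SV]
2. ∠VAZ = 80°  [vertical angles at A]
3. ∠PAZ = 100°  [linear pair at A on ZS]
4. ∠PSZ = 47°  [△PAS]
5. ∠PZS = 24°  [△ZPS]
6. ∠PVZ = 47°  [△ZAV]
7. ∠VPZ = 56°  [△ZAP]
8. ∠PZV = 77°  [△ZPV]

∠PZV = 77°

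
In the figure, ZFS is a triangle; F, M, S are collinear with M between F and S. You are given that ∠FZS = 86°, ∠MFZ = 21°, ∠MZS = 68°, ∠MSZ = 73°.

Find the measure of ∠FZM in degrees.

1. ∠SMZ = 39°  [△ZMS]
2. ∠FMZ = 141°  [linear pair at M on FS]
3. ∠FZM = 18°  [△ZFM]

∠FZM = 18°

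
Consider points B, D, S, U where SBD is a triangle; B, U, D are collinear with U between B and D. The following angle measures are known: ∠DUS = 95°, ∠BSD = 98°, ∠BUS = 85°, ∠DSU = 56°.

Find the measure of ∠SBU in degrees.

∠SBU = 53°

1. ∠SDU = 29°  [△SUD]
2. ∠BDS = 29°  [U on ray DB]
3. ∠DBS = 53°  [△SBD]
4. ∠SBU = 53°  [U on ray BD]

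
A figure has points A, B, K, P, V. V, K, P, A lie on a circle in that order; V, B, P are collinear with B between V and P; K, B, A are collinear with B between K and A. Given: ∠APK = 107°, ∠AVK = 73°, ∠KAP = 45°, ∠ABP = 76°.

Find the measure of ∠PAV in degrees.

∠PAV = 93°

1. ∠AKP = 28°  [△KPA]
2. ∠APV = 59°  [△PBA]
3. ∠AVP = 28°  [same arc PA]
4. ∠PAV = 93°  [△VPA]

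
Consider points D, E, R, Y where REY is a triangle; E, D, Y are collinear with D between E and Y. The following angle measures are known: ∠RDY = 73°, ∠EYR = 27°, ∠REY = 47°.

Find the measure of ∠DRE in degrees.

1. ∠EDR = 107°  [linear pair at D on EY]
2. ∠DER = 47°  [D on ray EY]
3. ∠DRE = 26°  [△RED]

∠DRE = 26°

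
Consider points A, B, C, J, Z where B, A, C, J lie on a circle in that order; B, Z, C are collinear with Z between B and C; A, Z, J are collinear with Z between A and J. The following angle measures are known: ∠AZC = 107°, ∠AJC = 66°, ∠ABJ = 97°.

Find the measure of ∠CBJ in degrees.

∠CBJ = 31°

1. ∠ACJ = 83°  [cyclic BACJ, opposite ∠B+∠C]
2. ∠CAJ = 31°  [△ACJ]
3. ∠CBJ = 31°  [same arc CJ]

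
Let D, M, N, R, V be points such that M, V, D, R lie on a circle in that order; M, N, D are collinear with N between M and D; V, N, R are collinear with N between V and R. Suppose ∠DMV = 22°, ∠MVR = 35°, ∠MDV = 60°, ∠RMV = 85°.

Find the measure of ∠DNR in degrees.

1. ∠DRV = 22°  [same arc VD]
2. ∠MDR = 35°  [same arc MR]
3. ∠DNR = 123°  [△DNR]

∠DNR = 123°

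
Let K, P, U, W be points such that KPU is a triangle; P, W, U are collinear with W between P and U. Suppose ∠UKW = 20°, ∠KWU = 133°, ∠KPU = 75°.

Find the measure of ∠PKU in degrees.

1. ∠KUW = 27°  [△KWU]
2. ∠KUP = 27°  [W on ray UP]
3. ∠PKU = 78°  [△KPU]

∠PKU = 78°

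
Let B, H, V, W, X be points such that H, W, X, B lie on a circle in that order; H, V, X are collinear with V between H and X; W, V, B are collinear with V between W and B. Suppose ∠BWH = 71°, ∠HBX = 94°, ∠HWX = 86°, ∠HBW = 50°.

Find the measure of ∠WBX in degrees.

∠WBX = 44°

1. ∠BXH = 71°  [same arc HB]
2. ∠BHW = 59°  [△HWB]
3. ∠BHX = 15°  [△HXB]
4. ∠BXW = 121°  [cyclic HWXB, opposite ∠H+∠X]
5. ∠BWX = 15°  [same arc XB]
6. ∠WBX = 44°  [△WXB]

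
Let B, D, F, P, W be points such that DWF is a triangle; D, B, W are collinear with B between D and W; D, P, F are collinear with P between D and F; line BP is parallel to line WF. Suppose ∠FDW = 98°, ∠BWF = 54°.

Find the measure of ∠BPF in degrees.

∠BPF = 152°

1. ∠DWF = 54°  [B on ray WD]
2. ∠DFW = 28°  [△DWF]
3. ∠BPD = 28°  [BP∥WF, corresponding at P]
4. ∠BPF = 152°  [linear pair at P on DF]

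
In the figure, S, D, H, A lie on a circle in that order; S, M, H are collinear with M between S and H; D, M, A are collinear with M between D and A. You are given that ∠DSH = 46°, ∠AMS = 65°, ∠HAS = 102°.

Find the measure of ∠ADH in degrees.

1. ∠DMH = 65°  [vertical angles at M]
2. ∠HDS = 78°  [cyclic SDHA, opposite ∠D+∠A]
3. ∠DHS = 56°  [△SDH]
4. ∠ADH = 59°  [△DMH]

∠ADH = 59°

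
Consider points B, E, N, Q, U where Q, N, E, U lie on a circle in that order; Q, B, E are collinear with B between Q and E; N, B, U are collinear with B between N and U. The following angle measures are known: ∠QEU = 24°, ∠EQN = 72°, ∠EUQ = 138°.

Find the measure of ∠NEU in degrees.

∠NEU = 90°

1. ∠EQU = 18°  [△QEU]
2. ∠EUN = 72°  [same arc NE]
3. ∠ENU = 18°  [same arc EU]
4. ∠NEU = 90°  [△NEU]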